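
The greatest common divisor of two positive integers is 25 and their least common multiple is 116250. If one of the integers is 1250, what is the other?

For two integers, gcd × lcm = product, so the other is (25 × 116250) / 1250 = 2906250 / 1250 = 2325.

2325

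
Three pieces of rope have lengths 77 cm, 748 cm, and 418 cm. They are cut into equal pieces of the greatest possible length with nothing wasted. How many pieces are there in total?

113

Piece length = gcd(77, 748, 418).
77 = 7 × 11
748 = 2^2 × 11 × 17
418 = 2 × 11 × 19
gcd(77, 748, 418) = 11.
Total pieces = 77/11 + 748/11 + 418/11 = 7 + 68 + 38 = 113.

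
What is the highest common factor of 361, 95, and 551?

361 = 19^2
95 = 5 × 19
551 = 19 × 29
gcd(361, 95, 551) = 19.

19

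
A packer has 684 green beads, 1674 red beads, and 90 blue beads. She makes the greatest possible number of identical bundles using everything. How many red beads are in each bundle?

Number of bundles = gcd(684, 1674, 90).
684 = 2^2 × 3^2 × 19
1674 = 2 × 3^3 × 31
90 = 2 × 3^2 × 5
gcd(684, 1674, 90) = 2 × 3^2 = 18.
red beads per bundle = 1674 / 18 = 93.

93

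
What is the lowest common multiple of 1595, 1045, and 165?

90915

1595 = 5 × 11 × 29
1045 = 5 × 11 × 19
165 = 3 × 5 × 11
LCM(1595, 1045, 165) = 3 × 5 × 11 × 19 × 29 = 90915.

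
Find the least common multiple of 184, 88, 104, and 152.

499928

184 = 2^3 × 23
88 = 2^3 × 11
104 = 2^3 × 13
152 = 2^3 × 19
LCM(184, 88, 104, 152) = 2^3 × 11 × 13 × 19 × 23 = 499928.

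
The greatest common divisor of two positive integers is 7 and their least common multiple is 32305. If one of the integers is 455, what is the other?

497

For two integers, gcd × lcm = product, so the other is (7 × 32305) / 455 = 226135 / 455 = 497.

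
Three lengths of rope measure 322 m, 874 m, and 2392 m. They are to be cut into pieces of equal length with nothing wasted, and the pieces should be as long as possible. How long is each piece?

46 m

Each piece length must divide every original length, so the longest possible is gcd(322, 874, 2392).
322 = 2 × 7 × 23
874 = 2 × 19 × 23
2392 = 2^3 × 13 × 23
gcd(322, 874, 2392) = 2 × 23 = 46.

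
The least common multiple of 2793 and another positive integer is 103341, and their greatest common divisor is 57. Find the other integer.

2109

gcd × lcm = product of the two integers, so the other integer is (57 × 103341) / 2793 = 2109.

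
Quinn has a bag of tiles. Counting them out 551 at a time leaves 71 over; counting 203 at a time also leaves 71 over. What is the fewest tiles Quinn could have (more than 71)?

3928

N − 71 must be a common multiple of 551 and 203.
551 = 19 × 29
203 = 7 × 29
LCM(551, 203) = 7 × 19 × 29 = 3857.
Smallest N > 71 is LCM + 71 = 3857 + 71 = 3928.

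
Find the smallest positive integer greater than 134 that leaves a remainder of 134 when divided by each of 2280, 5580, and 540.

636254

N − 134 must be a common multiple of 2280, 5580, and 540.
2280 = 2^3 × 3 × 5 × 19
5580 = 2^2 × 3^2 × 5 × 31
540 = 2^2 × 3^3 × 5
LCM(2280, 5580, 540) = 2^3 × 3^3 × 5 × 19 × 31 = 636120.
Smallest N > 134 is LCM + 134 = 636120 + 134 = 636254.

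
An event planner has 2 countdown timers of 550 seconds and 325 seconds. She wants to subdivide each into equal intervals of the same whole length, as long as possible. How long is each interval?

By the Euclidean algorithm:
550 = 1 × 325 + 225
325 = 1 × 225 + 100
225 = 2 × 100 + 25
100 = 4 × 25 + 0
gcd(550, 325) = 25.

25 seconds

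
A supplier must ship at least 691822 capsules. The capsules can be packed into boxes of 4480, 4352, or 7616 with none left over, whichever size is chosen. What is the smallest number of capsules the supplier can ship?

761600

The number of capsules must be a common multiple of 4480, 4352, and 7616, so a multiple of their LCM.
4480 = 2^7 × 5 × 7
4352 = 2^8 × 17
7616 = 2^6 × 7 × 17
LCM(4480, 4352, 7616) = 2^8 × 5 × 7 × 17 = 152320.
Smallest multiple of 152320 that is ≥ 691822: ⌈691822/152320⌉ × 152320 = 5 × 152320 = 761600.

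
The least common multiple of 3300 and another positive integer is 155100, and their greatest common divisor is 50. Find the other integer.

2350

gcd × lcm = product of the two integers, so the other integer is (50 × 155100) / 3300 = 2350.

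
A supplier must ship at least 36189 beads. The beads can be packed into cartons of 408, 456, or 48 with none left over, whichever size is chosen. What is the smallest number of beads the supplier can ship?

46512

The number of beads must be a common multiple of 408, 456, and 48, so a multiple of their LCM.
408 = 2^3 × 3 × 17
456 = 2^3 × 3 × 19
48 = 2^4 × 3
LCM(408, 456, 48) = 2^4 × 3 × 17 × 19 = 15504.
Smallest multiple of 15504 that is ≥ 36189: ⌈36189/15504⌉ × 15504 = 3 × 15504 = 46512.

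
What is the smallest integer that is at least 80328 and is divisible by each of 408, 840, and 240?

85680

The integer must be a common multiple of 408, 840, and 240, so a multiple of their LCM.
408 = 2^3 × 3 × 17
840 = 2^3 × 3 × 5 × 7
240 = 2^4 × 3 × 5
LCM(408, 840, 240) = 2^4 × 3 × 5 × 7 × 17 = 28560.
Smallest multiple of 28560 that is ≥ 80328: ⌈80328/28560⌉ × 28560 = 3 × 28560 = 85680.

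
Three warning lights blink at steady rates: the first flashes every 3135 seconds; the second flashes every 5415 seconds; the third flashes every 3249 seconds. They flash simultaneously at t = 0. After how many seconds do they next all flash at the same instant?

We need the least common multiple of the intervals.
3135 = 3 × 5 × 11 × 19
5415 = 3 × 5 × 19^2
3249 = 3^2 × 19^2
LCM(3135, 5415, 3249) = 3^2 × 5 × 11 × 19^2 = 178695.

178695 seconds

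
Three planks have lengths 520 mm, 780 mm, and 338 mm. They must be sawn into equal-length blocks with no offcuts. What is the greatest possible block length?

The block length must divide every plank, so the greatest is gcd(520, 780, 338).
520 = 2^3 × 5 × 13
780 = 2^2 × 3 × 5 × 13
338 = 2 × 13^2
gcd(520, 780, 338) = 2 × 13 = 26.

26 mm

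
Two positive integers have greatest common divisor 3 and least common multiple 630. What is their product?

1890

For any two positive integers, gcd × lcm = product = 3 × 630 = 1890.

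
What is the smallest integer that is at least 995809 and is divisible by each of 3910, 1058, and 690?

1079160

The integer must be a common multiple of 3910, 1058, and 690, so a multiple of their LCM.
3910 = 2 × 5 × 17 × 23
1058 = 2 × 23^2
690 = 2 × 3 × 5 × 23
LCM(3910, 1058, 690) = 2 × 3 × 5 × 17 × 23^2 = 269790.
Smallest multiple of 269790 that is ≥ 995809: ⌈995809/269790⌉ × 269790 = 4 × 269790 = 1079160.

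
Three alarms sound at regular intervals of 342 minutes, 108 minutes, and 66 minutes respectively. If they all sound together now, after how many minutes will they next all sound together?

The first simultaneous occurrence is after LCM of the individual periods.
342 = 2 × 3^2 × 19
108 = 2^2 × 3^3
66 = 2 × 3 × 11
LCM(342, 108, 66) = 2^2 × 3^3 × 11 × 19 = 22572.

22572 minutes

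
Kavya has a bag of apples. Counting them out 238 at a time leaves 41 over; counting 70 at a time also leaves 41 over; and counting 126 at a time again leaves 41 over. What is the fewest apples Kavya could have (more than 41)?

10751

N − 41 must be a common multiple of 238, 70, and 126.
238 = 2 × 7 × 17
70 = 2 × 5 × 7
126 = 2 × 3^2 × 7
LCM(238, 70, 126) = 2 × 3^2 × 5 × 7 × 17 = 10710.
Smallest N > 41 is LCM + 41 = 10710 + 41 = 10751.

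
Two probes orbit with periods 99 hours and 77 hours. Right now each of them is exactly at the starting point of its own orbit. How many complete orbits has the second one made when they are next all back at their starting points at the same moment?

9 orbits

All finish a whole number of cycles simultaneously at t = LCM of the periods.
99 = 3^2 × 11
77 = 7 × 11
LCM(99, 77) = 3^2 × 7 × 11 = 693.
Orbits for period 77: 693 / 77 = 9.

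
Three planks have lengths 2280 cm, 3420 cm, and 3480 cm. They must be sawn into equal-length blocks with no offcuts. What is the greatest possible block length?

60 cm

This is the greatest common divisor of 2280, 3420, and 3480.
2280 = 2^3 × 3 × 5 × 19
3420 = 2^2 × 3^2 × 5 × 19
3480 = 2^3 × 3 × 5 × 29
gcd(2280, 3420, 3480) = 2^2 × 3 × 5 = 60.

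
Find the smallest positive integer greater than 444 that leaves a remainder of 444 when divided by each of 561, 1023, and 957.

N − 444 must be a common multiple of 561, 1023, and 957.
561 = 3 × 11 × 17
1023 = 3 × 11 × 31
957 = 3 × 11 × 29
LCM(561, 1023, 957) = 3 × 11 × 17 × 29 × 31 = 504339.
Smallest N > 444 is LCM + 444 = 504339 + 444 = 504783.

504783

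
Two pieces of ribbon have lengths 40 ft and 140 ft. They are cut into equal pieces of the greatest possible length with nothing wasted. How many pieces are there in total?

Piece length = gcd(40, 140).
40 = 2^3 × 5
140 = 2^2 × 5 × 7
gcd(40, 140) = 2^2 × 5 = 20.
Total pieces = 40/20 + 140/20 = 2 + 7 = 9.

9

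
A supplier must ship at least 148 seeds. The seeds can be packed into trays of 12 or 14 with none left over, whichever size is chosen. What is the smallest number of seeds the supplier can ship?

168

The number of seeds must be a common multiple of 12 and 14, so a multiple of their LCM.
12 = 2^2 × 3
14 = 2 × 7
LCM(12, 14) = 2^2 × 3 × 7 = 84.
Smallest multiple of 84 that is ≥ 148: ⌈148/84⌉ × 84 = 2 × 84 = 168.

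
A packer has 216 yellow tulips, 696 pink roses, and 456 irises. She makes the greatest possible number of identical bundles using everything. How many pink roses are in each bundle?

29

Number of bundles = gcd(216, 696, 456).
216 = 2^3 × 3^3
696 = 2^3 × 3 × 29
456 = 2^3 × 3 × 19
gcd(216, 696, 456) = 2^3 × 3 = 24.
pink roses per bundle = 696 / 24 = 29.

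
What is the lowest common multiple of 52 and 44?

52 = 2^2 × 13
44 = 2^2 × 11
LCM(52, 44) = 2^2 × 11 × 13 = 572.

572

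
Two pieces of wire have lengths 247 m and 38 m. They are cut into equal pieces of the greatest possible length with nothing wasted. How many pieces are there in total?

15

Piece length = gcd(247, 38).
247 = 13 × 19
38 = 2 × 19
gcd(247, 38) = 19.
Total pieces = 247/19 + 38/19 = 13 + 2 = 15.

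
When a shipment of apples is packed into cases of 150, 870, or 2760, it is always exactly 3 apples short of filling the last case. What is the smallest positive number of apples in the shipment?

Being 3 short of a full case of size k means N ≡ −3 (mod k), i.e. N + 3 is a multiple of each size.
150 = 2 × 3 × 5^2
870 = 2 × 3 × 5 × 29
2760 = 2^3 × 3 × 5 × 23
LCM(150, 870, 2760) = 2^3 × 3 × 5^2 × 23 × 29 = 400200.
Smallest positive N is 400200 − 3 = 400197.

400197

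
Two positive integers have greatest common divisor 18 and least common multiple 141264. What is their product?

2542752

For any two positive integers, gcd × lcm = product = 18 × 141264 = 2542752.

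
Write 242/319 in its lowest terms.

242 = 2 × 11^2
319 = 11 × 29
gcd(242, 319) = 11.
Divide numerator and denominator by 11: 242/319 = 22/29.

22/29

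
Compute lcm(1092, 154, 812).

348348

1092 = 2^2 × 3 × 7 × 13
154 = 2 × 7 × 11
812 = 2^2 × 7 × 29
LCM(1092, 154, 812) = 2^2 × 3 × 7 × 11 × 13 × 29 = 348348.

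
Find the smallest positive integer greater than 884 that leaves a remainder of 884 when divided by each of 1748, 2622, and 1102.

152960

N − 884 must be a common multiple of 1748, 2622, and 1102.
1748 = 2^2 × 19 × 23
2622 = 2 × 3 × 19 × 23
1102 = 2 × 19 × 29
LCM(1748, 2622, 1102) = 2^2 × 3 × 19 × 23 × 29 = 152076.
Smallest N > 884 is LCM + 884 = 152076 + 884 = 152960.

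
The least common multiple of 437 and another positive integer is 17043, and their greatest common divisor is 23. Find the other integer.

897

gcd × lcm = product of the two integers, so the other integer is (23 × 17043) / 437 = 897.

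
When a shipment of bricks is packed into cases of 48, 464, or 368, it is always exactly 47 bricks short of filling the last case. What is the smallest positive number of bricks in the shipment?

31969

Being 47 short of a full case of size k means N ≡ −47 (mod k), i.e. N + 47 is a multiple of each size.
48 = 2^4 × 3
464 = 2^4 × 29
368 = 2^4 × 23
LCM(48, 464, 368) = 2^4 × 3 × 23 × 29 = 32016.
Smallest positive N is 32016 − 47 = 31969.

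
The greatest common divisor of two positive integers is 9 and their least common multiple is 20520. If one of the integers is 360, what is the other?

513

For two integers, gcd × lcm = product, so the other is (9 × 20520) / 360 = 184680 / 360 = 513.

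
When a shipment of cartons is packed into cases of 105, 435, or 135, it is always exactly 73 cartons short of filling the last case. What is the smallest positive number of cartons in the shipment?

Being 73 short of a full case of size k means N ≡ −73 (mod k), i.e. N + 73 is a multiple of each size.
105 = 3 × 5 × 7
435 = 3 × 5 × 29
135 = 3^3 × 5
LCM(105, 435, 135) = 3^3 × 5 × 7 × 29 = 27405.
Smallest positive N is 27405 − 73 = 27332.

27332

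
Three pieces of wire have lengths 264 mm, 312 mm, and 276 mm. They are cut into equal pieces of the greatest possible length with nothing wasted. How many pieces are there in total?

Piece length = gcd(264, 312, 276).
264 = 2^3 × 3 × 11
312 = 2^3 × 3 × 13
276 = 2^2 × 3 × 23
gcd(264, 312, 276) = 2^2 × 3 = 12.
Total pieces = 264/12 + 312/12 + 276/12 = 22 + 26 + 23 = 71.

71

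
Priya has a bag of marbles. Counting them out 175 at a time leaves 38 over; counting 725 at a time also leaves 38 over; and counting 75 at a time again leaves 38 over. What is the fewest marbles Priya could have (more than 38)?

N − 38 must be a common multiple of 175, 725, and 75.
175 = 5^2 × 7
725 = 5^2 × 29
75 = 3 × 5^2
LCM(175, 725, 75) = 3 × 5^2 × 7 × 29 = 15225.
Smallest N > 38 is LCM + 38 = 15225 + 38 = 15263.

15263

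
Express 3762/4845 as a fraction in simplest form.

3762 = 2 × 3^2 × 11 × 19
4845 = 3 × 5 × 17 × 19
gcd(3762, 4845) = 3 × 19 = 57.
Divide numerator and denominator by 57: 3762/4845 = 66/85.

66/85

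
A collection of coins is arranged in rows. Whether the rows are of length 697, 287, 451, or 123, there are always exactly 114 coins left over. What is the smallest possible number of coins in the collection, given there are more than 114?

N − 114 must be a common multiple of 697, 287, 451, and 123.
697 = 17 × 41
287 = 7 × 41
451 = 11 × 41
123 = 3 × 41
LCM(697, 287, 451, 123) = 3 × 7 × 11 × 17 × 41 = 161007.
Smallest N > 114 is LCM + 114 = 161007 + 114 = 161121.

161121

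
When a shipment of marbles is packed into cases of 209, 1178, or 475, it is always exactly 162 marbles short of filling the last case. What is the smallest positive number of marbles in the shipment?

Being 162 short of a full case of size k means N ≡ −162 (mod k), i.e. N + 162 is a multiple of each size.
209 = 11 × 19
1178 = 2 × 19 × 31
475 = 5^2 × 19
LCM(209, 1178, 475) = 2 × 5^2 × 11 × 19 × 31 = 323950.
Smallest positive N is 323950 − 162 = 323788.

323788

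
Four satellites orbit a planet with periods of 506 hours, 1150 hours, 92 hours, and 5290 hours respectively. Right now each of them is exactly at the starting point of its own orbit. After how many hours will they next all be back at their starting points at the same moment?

We need the least common multiple of the intervals.
506 = 2 × 11 × 23
1150 = 2 × 5^2 × 23
92 = 2^2 × 23
5290 = 2 × 5 × 23^2
LCM(506, 1150, 92, 5290) = 2^2 × 5^2 × 11 × 23^2 = 581900.

581900 hours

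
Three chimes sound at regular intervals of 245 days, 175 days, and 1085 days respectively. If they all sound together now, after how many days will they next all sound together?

37975 days

The first simultaneous occurrence is after LCM of the individual periods.
245 = 5 × 7^2
175 = 5^2 × 7
1085 = 5 × 7 × 31
LCM(245, 175, 1085) = 5^2 × 7^2 × 31 = 37975.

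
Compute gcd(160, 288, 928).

160 = 2^5 × 5
288 = 2^5 × 3^2
928 = 2^5 × 29
gcd(160, 288, 928) = 2^5 = 32.

32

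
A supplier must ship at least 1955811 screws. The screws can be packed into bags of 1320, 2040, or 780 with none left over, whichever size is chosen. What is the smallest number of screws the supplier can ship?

2042040

The number of screws must be a common multiple of 1320, 2040, and 780, so a multiple of their LCM.
1320 = 2^3 × 3 × 5 × 11
2040 = 2^3 × 3 × 5 × 17
780 = 2^2 × 3 × 5 × 13
LCM(1320, 2040, 780) = 2^3 × 3 × 5 × 11 × 13 × 17 = 291720.
Smallest multiple of 291720 that is ≥ 1955811: ⌈1955811/291720⌉ × 291720 = 7 × 291720 = 2042040.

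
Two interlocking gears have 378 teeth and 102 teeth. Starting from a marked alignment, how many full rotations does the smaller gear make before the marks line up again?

The first common completion time is the LCM of the periods.
378 = 2 × 3^3 × 7
102 = 2 × 3 × 17
LCM(378, 102) = 2 × 3^3 × 7 × 17 = 6426.
Rotations for period 102: 6426 / 102 = 63.

63 rotations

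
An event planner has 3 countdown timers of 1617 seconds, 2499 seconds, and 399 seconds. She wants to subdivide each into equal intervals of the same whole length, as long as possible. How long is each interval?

21 seconds

The interval must divide each timer length; the longest such is the gcd.
1617 = 3 × 7^2 × 11
2499 = 3 × 7^2 × 17
399 = 3 × 7 × 19
gcd(1617, 2499, 399) = 3 × 7 = 21.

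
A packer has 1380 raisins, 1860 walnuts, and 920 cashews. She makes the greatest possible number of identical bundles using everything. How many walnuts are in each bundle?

93

Number of bundles = gcd(1380, 1860, 920).
1380 = 2^2 × 3 × 5 × 23
1860 = 2^2 × 3 × 5 × 31
920 = 2^3 × 5 × 23
gcd(1380, 1860, 920) = 2^2 × 5 = 20.
walnuts per bundle = 1860 / 20 = 93.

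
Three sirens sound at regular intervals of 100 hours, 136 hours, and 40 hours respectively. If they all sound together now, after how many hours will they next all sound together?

The first simultaneous occurrence is after LCM of the individual periods.
100 = 2^2 × 5^2
136 = 2^3 × 17
40 = 2^3 × 5
LCM(100, 136, 40) = 2^3 × 5^2 × 17 = 3400.

3400 hours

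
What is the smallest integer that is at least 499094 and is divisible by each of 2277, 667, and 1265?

660330

The integer must be a common multiple of 2277, 667, and 1265, so a multiple of their LCM.
2277 = 3^2 × 11 × 23
667 = 23 × 29
1265 = 5 × 11 × 23
LCM(2277, 667, 1265) = 3^2 × 5 × 11 × 23 × 29 = 330165.
Smallest multiple of 330165 that is ≥ 499094: ⌈499094/330165⌉ × 330165 = 2 × 330165 = 660330.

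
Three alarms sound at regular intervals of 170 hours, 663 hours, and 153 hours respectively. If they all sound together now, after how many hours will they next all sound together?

19890 hours

The first simultaneous occurrence is after LCM of the individual periods.
170 = 2 × 5 × 17
663 = 3 × 13 × 17
153 = 3^2 × 17
LCM(170, 663, 153) = 2 × 3^2 × 5 × 13 × 17 = 19890.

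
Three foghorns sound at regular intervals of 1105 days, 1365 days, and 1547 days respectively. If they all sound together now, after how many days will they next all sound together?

23205 days

The first simultaneous occurrence is after LCM of the individual periods.
1105 = 5 × 13 × 17
1365 = 3 × 5 × 7 × 13
1547 = 7 × 13 × 17
LCM(1105, 1365, 1547) = 3 × 5 × 7 × 13 × 17 = 23205.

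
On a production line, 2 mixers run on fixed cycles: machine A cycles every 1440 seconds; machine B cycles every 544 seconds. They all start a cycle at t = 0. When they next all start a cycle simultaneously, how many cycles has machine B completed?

45 cycles

The first common completion time is the LCM of the periods.
1440 = 2^5 × 3^2 × 5
544 = 2^5 × 17
LCM(1440, 544) = 2^5 × 3^2 × 5 × 17 = 24480.
Cycles for period 544: 24480 / 544 = 45.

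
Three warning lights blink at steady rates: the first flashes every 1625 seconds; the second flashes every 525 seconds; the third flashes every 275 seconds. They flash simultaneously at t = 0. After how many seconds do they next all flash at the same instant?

We need the least common multiple of the intervals.
1625 = 5^3 × 13
525 = 3 × 5^2 × 7
275 = 5^2 × 11
LCM(1625, 525, 275) = 3 × 5^3 × 7 × 11 × 13 = 375375.

375375 seconds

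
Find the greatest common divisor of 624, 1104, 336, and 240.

624 = 2^4 × 3 × 13
1104 = 2^4 × 3 × 23
336 = 2^4 × 3 × 7
240 = 2^4 × 3 × 5
gcd(624, 1104, 336, 240) = 2^4 × 3 = 48.

48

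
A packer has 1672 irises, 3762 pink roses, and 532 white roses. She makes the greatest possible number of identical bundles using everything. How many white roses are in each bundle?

Number of bundles = gcd(1672, 3762, 532).
1672 = 2^3 × 11 × 19
3762 = 2 × 3^2 × 11 × 19
532 = 2^2 × 7 × 19
gcd(1672, 3762, 532) = 2 × 19 = 38.
white roses per bundle = 532 / 38 = 14.

14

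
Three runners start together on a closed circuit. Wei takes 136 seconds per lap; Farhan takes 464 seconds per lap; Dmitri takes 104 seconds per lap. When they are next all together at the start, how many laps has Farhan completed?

They are all back at their starting positions together after one LCM of the periods.
136 = 2^3 × 17
464 = 2^4 × 29
104 = 2^3 × 13
LCM(136, 464, 104) = 2^4 × 13 × 17 × 29 = 102544.
Laps for period 464: 102544 / 464 = 221.

221 laps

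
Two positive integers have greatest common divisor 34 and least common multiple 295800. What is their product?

For any two positive integers, gcd × lcm = product = 34 × 295800 = 10057200.

10057200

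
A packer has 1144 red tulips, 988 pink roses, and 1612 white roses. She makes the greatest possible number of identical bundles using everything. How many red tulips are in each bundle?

22

Number of bundles = gcd(1144, 988, 1612).
1144 = 2^3 × 11 × 13
988 = 2^2 × 13 × 19
1612 = 2^2 × 13 × 31
gcd(1144, 988, 1612) = 2^2 × 13 = 52.
red tulips per bundle = 1144 / 52 = 22.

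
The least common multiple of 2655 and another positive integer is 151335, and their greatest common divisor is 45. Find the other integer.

gcd × lcm = product of the two integers, so the other integer is (45 × 151335) / 2655 = 2565.

2565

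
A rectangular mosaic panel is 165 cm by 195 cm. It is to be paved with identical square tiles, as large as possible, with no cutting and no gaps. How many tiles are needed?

Tile side = gcd(165, 195).
165 = 3 × 5 × 11
195 = 3 × 5 × 13
gcd(165, 195) = 3 × 5 = 15.
Tiles: (165/15) × (195/15) = 11 × 13 = 143.

143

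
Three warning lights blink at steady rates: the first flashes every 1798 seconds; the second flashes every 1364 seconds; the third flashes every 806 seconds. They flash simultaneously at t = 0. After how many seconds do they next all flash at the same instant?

514228 seconds

The first simultaneous occurrence is after LCM of the individual periods.
1798 = 2 × 29 × 31
1364 = 2^2 × 11 × 31
806 = 2 × 13 × 31
LCM(1798, 1364, 806) = 2^2 × 11 × 13 × 29 × 31 = 514228.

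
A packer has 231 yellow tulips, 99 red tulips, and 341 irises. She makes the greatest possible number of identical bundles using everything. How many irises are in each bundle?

Number of bundles = gcd(231, 99, 341).
231 = 3 × 7 × 11
99 = 3^2 × 11
341 = 11 × 31
gcd(231, 99, 341) = 11.
irises per bundle = 341 / 11 = 31.

31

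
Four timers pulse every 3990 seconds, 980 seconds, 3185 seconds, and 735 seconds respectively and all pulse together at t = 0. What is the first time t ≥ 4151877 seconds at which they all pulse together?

Joint pulses occur at multiples of LCM(3990, 980, 3185, 735).
3990 = 2 × 3 × 5 × 7 × 19
980 = 2^2 × 5 × 7^2
3185 = 5 × 7^2 × 13
735 = 3 × 5 × 7^2
LCM(3990, 980, 3185, 735) = 2^2 × 3 × 5 × 7^2 × 13 × 19 = 726180.
Smallest multiple of 726180 that is ≥ 4151877: ⌈4151877/726180⌉ × 726180 = 6 × 726180 = 4357080.

4357080 seconds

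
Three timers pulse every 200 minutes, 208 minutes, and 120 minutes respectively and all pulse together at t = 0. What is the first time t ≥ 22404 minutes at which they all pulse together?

31200 minutes

Joint pulses occur at multiples of LCM(200, 208, 120).
200 = 2^3 × 5^2
208 = 2^4 × 13
120 = 2^3 × 3 × 5
LCM(200, 208, 120) = 2^4 × 3 × 5^2 × 13 = 15600.
Smallest multiple of 15600 that is ≥ 22404: ⌈22404/15600⌉ × 15600 = 2 × 15600 = 31200.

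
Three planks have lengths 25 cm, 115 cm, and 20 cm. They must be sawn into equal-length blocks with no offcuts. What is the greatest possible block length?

The block length must divide every plank, so the greatest is gcd(25, 115, 20).
25 = 5^2
115 = 5 × 23
20 = 2^2 × 5
gcd(25, 115, 20) = 5.

5 cm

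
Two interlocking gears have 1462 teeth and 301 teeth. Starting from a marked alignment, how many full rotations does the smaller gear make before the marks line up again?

They are all back at their starting positions together after one LCM of the periods.
1462 = 2 × 17 × 43
301 = 7 × 43
LCM(1462, 301) = 2 × 7 × 17 × 43 = 10234.
Rotations for period 301: 10234 / 301 = 34.

34 rotations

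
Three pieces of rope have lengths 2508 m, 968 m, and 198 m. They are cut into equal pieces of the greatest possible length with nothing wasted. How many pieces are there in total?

167

Piece length = gcd(2508, 968, 198).
2508 = 2^2 × 3 × 11 × 19
968 = 2^3 × 11^2
198 = 2 × 3^2 × 11
gcd(2508, 968, 198) = 2 × 11 = 22.
Total pieces = 2508/22 + 968/22 + 198/22 = 114 + 44 + 9 = 167.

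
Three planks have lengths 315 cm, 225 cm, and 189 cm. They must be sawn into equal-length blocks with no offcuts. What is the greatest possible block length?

The block length must divide every plank, so the greatest is gcd(315, 225, 189).
315 = 3^2 × 5 × 7
225 = 3^2 × 5^2
189 = 3^3 × 7
gcd(315, 225, 189) = 3^2 = 9.

9 cm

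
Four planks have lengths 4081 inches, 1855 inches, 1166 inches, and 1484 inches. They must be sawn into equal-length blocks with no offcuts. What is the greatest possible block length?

This is the greatest common divisor of 4081, 1855, 1166, and 1484.
4081 = 7 × 11 × 53
1855 = 5 × 7 × 53
1166 = 2 × 11 × 53
1484 = 2^2 × 7 × 53
gcd(4081, 1855, 1166, 1484) = 53.

53 inches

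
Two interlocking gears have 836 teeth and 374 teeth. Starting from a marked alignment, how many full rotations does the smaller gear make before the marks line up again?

38 rotations

All finish a whole number of cycles simultaneously at t = LCM of the periods.
836 = 2^2 × 11 × 19
374 = 2 × 11 × 17
LCM(836, 374) = 2^2 × 11 × 17 × 19 = 14212.
Rotations for period 374: 14212 / 374 = 38.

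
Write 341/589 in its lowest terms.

11/19

341 = 11 × 31
589 = 19 × 31
gcd(341, 589) = 31.
Divide numerator and denominator by 31: 341/589 = 11/19.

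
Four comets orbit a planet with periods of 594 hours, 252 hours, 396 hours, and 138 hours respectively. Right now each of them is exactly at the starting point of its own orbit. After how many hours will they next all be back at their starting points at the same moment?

They coincide at every common multiple of the periods; the first is the LCM.
594 = 2 × 3^3 × 11
252 = 2^2 × 3^2 × 7
396 = 2^2 × 3^2 × 11
138 = 2 × 3 × 23
LCM(594, 252, 396, 138) = 2^2 × 3^3 × 7 × 11 × 23 = 191268.

191268 hours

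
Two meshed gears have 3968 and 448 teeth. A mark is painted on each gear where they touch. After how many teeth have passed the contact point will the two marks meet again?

They coincide at every common multiple of the periods; the first is the LCM.
3968 = 2^7 × 31
448 = 2^6 × 7
LCM(3968, 448) = 2^7 × 7 × 31 = 27776.

27776 teeth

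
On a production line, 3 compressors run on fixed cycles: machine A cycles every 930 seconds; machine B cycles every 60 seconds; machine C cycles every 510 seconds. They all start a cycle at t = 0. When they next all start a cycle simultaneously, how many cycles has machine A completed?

The first common completion time is the LCM of the periods.
930 = 2 × 3 × 5 × 31
60 = 2^2 × 3 × 5
510 = 2 × 3 × 5 × 17
LCM(930, 60, 510) = 2^2 × 3 × 5 × 17 × 31 = 31620.
Cycles for period 930: 31620 / 930 = 34.

34 cycles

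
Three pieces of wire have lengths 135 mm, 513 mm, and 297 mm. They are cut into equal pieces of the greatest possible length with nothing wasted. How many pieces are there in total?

Piece length = gcd(135, 513, 297).
135 = 3^3 × 5
513 = 3^3 × 19
297 = 3^3 × 11
gcd(135, 513, 297) = 3^3 = 27.
Total pieces = 135/27 + 513/27 + 297/27 = 5 + 19 + 11 = 35.

35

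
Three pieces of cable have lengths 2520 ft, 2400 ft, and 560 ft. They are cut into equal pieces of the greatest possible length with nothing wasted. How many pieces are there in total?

137

Piece length = gcd(2520, 2400, 560).
2520 = 2^3 × 3^2 × 5 × 7
2400 = 2^5 × 3 × 5^2
560 = 2^4 × 5 × 7
gcd(2520, 2400, 560) = 2^3 × 5 = 40.
Total pieces = 2520/40 + 2400/40 + 560/40 = 63 + 60 + 14 = 137.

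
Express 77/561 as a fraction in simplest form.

7/51

77 = 7 × 11
561 = 3 × 11 × 17
gcd(77, 561) = 11.
Divide numerator and denominator by 11: 77/561 = 7/51.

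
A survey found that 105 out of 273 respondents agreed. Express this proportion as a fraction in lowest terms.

105 = 3 × 5 × 7
273 = 3 × 7 × 13
gcd(105, 273) = 3 × 7 = 21.
Divide numerator and denominator by 21: 105/273 = 5/13.

5/13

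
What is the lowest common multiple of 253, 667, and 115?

253 = 11 × 23
667 = 23 × 29
115 = 5 × 23
LCM(253, 667, 115) = 5 × 11 × 23 × 29 = 36685.

36685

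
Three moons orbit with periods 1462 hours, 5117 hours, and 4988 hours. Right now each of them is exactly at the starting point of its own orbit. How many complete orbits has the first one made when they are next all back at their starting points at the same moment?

406 orbits

The first common completion time is the LCM of the periods.
1462 = 2 × 17 × 43
5117 = 7 × 17 × 43
4988 = 2^2 × 29 × 43
LCM(1462, 5117, 4988) = 2^2 × 7 × 17 × 29 × 43 = 593572.
Orbits for period 1462: 593572 / 1462 = 406.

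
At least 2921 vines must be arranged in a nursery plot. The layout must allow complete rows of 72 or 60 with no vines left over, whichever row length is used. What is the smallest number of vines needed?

3240

The number of vines must be a common multiple of 72 and 60, so a multiple of their LCM.
72 = 2^3 × 3^2
60 = 2^2 × 3 × 5
LCM(72, 60) = 2^3 × 3^2 × 5 = 360.
Smallest multiple of 360 that is ≥ 2921: ⌈2921/360⌉ × 360 = 9 × 360 = 3240.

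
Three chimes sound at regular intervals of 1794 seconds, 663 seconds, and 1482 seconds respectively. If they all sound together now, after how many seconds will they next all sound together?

The first simultaneous occurrence is after LCM of the individual periods.
1794 = 2 × 3 × 13 × 23
663 = 3 × 13 × 17
1482 = 2 × 3 × 13 × 19
LCM(1794, 663, 1482) = 2 × 3 × 13 × 17 × 19 × 23 = 579462.

579462 seconds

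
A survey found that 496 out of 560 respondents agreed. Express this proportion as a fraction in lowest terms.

496 = 2^4 × 31
560 = 2^4 × 5 × 7
gcd(496, 560) = 2^4 = 16.
Divide numerator and denominator by 16: 496/560 = 31/35.

31/35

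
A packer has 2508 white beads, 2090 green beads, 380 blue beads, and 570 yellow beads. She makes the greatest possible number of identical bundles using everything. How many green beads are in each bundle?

Number of bundles = gcd(2508, 2090, 380, 570).
2508 = 2^2 × 3 × 11 × 19
2090 = 2 × 5 × 11 × 19
380 = 2^2 × 5 × 19
570 = 2 × 3 × 5 × 19
gcd(2508, 2090, 380, 570) = 2 × 19 = 38.
green beads per bundle = 2090 / 38 = 55.

55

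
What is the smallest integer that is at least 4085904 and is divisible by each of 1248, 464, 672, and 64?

4560192

The integer must be a common multiple of 1248, 464, 672, and 64, so a multiple of their LCM.
1248 = 2^5 × 3 × 13
464 = 2^4 × 29
672 = 2^5 × 3 × 7
64 = 2^6
LCM(1248, 464, 672, 64) = 2^6 × 3 × 7 × 13 × 29 = 506688.
Smallest multiple of 506688 that is ≥ 4085904: ⌈4085904/506688⌉ × 506688 = 9 × 506688 = 4560192.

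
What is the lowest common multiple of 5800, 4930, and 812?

5800 = 2^3 × 5^2 × 29
4930 = 2 × 5 × 17 × 29
812 = 2^2 × 7 × 29
LCM(5800, 4930, 812) = 2^3 × 5^2 × 7 × 17 × 29 = 690200.

690200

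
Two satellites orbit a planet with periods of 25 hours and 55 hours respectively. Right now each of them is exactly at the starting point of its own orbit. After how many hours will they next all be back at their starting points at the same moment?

275 hours

They coincide at every common multiple of the periods; the first is the LCM.
25 = 5^2
55 = 5 × 11
LCM(25, 55) = 5^2 × 11 = 275.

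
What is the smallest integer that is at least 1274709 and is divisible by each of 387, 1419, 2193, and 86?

The integer must be a common multiple of 387, 1419, 2193, and 86, so a multiple of their LCM.
387 = 3^2 × 43
1419 = 3 × 11 × 43
2193 = 3 × 17 × 43
86 = 2 × 43
LCM(387, 1419, 2193, 86) = 2 × 3^2 × 11 × 17 × 43 = 144738.
Smallest multiple of 144738 that is ≥ 1274709: ⌈1274709/144738⌉ × 144738 = 9 × 144738 = 1302642.

1302642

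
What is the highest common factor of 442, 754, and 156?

26

442 = 2 × 13 × 17
754 = 2 × 13 × 29
156 = 2^2 × 3 × 13
gcd(442, 754, 156) = 2 × 13 = 26.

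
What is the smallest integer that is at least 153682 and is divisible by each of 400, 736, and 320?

184000

The integer must be a common multiple of 400, 736, and 320, so a multiple of their LCM.
400 = 2^4 × 5^2
736 = 2^5 × 23
320 = 2^6 × 5
LCM(400, 736, 320) = 2^6 × 5^2 × 23 = 36800.
Smallest multiple of 36800 that is ≥ 153682: ⌈153682/36800⌉ × 36800 = 5 × 36800 = 184000.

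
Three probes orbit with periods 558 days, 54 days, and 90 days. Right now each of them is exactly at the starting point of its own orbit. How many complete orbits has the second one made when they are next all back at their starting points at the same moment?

155 orbits

All finish a whole number of cycles simultaneously at t = LCM of the periods.
558 = 2 × 3^2 × 31
54 = 2 × 3^3
90 = 2 × 3^2 × 5
LCM(558, 54, 90) = 2 × 3^3 × 5 × 31 = 8370.
Orbits for period 54: 8370 / 54 = 155.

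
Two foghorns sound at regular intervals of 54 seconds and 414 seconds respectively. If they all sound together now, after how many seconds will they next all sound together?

1242 seconds

The first simultaneous occurrence is after LCM of the individual periods.
54 = 2 × 3^3
414 = 2 × 3^2 × 23
LCM(54, 414) = 2 × 3^3 × 23 = 1242.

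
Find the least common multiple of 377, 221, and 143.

377 = 13 × 29
221 = 13 × 17
143 = 11 × 13
LCM(377, 221, 143) = 11 × 13 × 17 × 29 = 70499.

70499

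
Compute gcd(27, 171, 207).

27 = 3^3
171 = 3^2 × 19
207 = 3^2 × 23
gcd(27, 171, 207) = 3^2 = 9.

9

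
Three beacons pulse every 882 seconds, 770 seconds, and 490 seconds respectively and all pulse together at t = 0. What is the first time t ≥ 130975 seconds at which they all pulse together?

Joint pulses occur at multiples of LCM(882, 770, 490).
882 = 2 × 3^2 × 7^2
770 = 2 × 5 × 7 × 11
490 = 2 × 5 × 7^2
LCM(882, 770, 490) = 2 × 3^2 × 5 × 7^2 × 11 = 48510.
Smallest multiple of 48510 that is ≥ 130975: ⌈130975/48510⌉ × 48510 = 3 × 48510 = 145530.

145530 seconds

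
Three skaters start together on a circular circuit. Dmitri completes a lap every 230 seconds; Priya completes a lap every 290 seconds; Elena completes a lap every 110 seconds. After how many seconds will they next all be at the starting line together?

We need the least common multiple of the intervals.
230 = 2 × 5 × 23
290 = 2 × 5 × 29
110 = 2 × 5 × 11
LCM(230, 290, 110) = 2 × 5 × 11 × 23 × 29 = 73370.

73370 seconds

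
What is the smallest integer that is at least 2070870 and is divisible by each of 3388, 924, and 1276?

2358048

The integer must be a common multiple of 3388, 924, and 1276, so a multiple of their LCM.
3388 = 2^2 × 7 × 11^2
924 = 2^2 × 3 × 7 × 11
1276 = 2^2 × 11 × 29
LCM(3388, 924, 1276) = 2^2 × 3 × 7 × 11^2 × 29 = 294756.
Smallest multiple of 294756 that is ≥ 2070870: ⌈2070870/294756⌉ × 294756 = 8 × 294756 = 2358048.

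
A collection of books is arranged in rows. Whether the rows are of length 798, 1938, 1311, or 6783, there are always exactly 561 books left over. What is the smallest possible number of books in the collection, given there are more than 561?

N − 561 must be a common multiple of 798, 1938, 1311, and 6783.
798 = 2 × 3 × 7 × 19
1938 = 2 × 3 × 17 × 19
1311 = 3 × 19 × 23
6783 = 3 × 7 × 17 × 19
LCM(798, 1938, 1311, 6783) = 2 × 3 × 7 × 17 × 19 × 23 = 312018.
Smallest N > 561 is LCM + 561 = 312018 + 561 = 312579.

312579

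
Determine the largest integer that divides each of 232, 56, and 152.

232 = 2^3 × 29
56 = 2^3 × 7
152 = 2^3 × 19
gcd(232, 56, 152) = 2^3 = 8.

8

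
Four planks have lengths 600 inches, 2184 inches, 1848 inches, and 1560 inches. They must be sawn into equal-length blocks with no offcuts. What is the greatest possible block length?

This is the greatest common divisor of 600, 2184, 1848, and 1560.
600 = 2^3 × 3 × 5^2
2184 = 2^3 × 3 × 7 × 13
1848 = 2^3 × 3 × 7 × 11
1560 = 2^3 × 3 × 5 × 13
gcd(600, 2184, 1848, 1560) = 2^3 × 3 = 24.

24 inches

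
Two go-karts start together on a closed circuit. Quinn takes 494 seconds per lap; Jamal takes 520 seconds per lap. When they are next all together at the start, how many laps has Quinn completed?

All finish a whole number of cycles simultaneously at t = LCM of the periods.
494 = 2 × 13 × 19
520 = 2^3 × 5 × 13
LCM(494, 520) = 2^3 × 5 × 13 × 19 = 9880.
Laps for period 494: 9880 / 494 = 20.

20 laps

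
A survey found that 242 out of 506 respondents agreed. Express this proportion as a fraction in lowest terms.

242 = 2 × 11^2
506 = 2 × 11 × 23
gcd(242, 506) = 2 × 11 = 22.
Divide numerator and denominator by 22: 242/506 = 11/23.

11/23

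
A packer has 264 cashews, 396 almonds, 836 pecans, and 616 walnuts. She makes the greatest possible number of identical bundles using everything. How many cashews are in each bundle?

6

Number of bundles = gcd(264, 396, 836, 616).
264 = 2^3 × 3 × 11
396 = 2^2 × 3^2 × 11
836 = 2^2 × 11 × 19
616 = 2^3 × 7 × 11
gcd(264, 396, 836, 616) = 2^2 × 11 = 44.
cashews per bundle = 264 / 44 = 6.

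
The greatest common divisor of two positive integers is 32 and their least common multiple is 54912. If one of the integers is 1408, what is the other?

For two integers, gcd × lcm = product, so the other is (32 × 54912) / 1408 = 1757184 / 1408 = 1248.

1248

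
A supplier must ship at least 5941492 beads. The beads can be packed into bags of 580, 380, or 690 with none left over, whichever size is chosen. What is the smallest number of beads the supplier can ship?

6083040

The number of beads must be a common multiple of 580, 380, and 690, so a multiple of their LCM.
580 = 2^2 × 5 × 29
380 = 2^2 × 5 × 19
690 = 2 × 3 × 5 × 23
LCM(580, 380, 690) = 2^2 × 3 × 5 × 19 × 23 × 29 = 760380.
Smallest multiple of 760380 that is ≥ 5941492: ⌈5941492/760380⌉ × 760380 = 8 × 760380 = 6083040.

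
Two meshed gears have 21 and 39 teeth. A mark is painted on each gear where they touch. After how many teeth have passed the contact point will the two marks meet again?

The first simultaneous occurrence is after LCM of the individual periods.
21 = 3 × 7
39 = 3 × 13
LCM(21, 39) = 3 × 7 × 13 = 273.

273 teeth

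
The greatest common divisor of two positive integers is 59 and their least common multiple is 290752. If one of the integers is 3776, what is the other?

For two integers, gcd × lcm = product, so the other is (59 × 290752) / 3776 = 17154368 / 3776 = 4543.

4543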